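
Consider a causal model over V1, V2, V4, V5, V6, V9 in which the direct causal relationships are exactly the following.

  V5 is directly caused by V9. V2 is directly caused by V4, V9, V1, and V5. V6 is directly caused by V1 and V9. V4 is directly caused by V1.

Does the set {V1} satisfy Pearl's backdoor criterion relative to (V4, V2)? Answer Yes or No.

Backdoor paths from V4 to V2 (paths whose first edge points into V4):
  P1: V4 <- V1 -> V2
  P2: V4 <- V1 -> V6 <- V9 -> V5 -> V2
  P3: V4 <- V1 -> V6 <- V9 -> V2
Condition 1 (no descendant of V4 in the set): holds — descendants of V4 are {V2}; none are in {V1}.
Condition 2 (every backdoor path blocked by {V1}):
  P1: blocked at fork node V1 ∈ conditioning set.
  P2: blocked at fork node V1 ∈ conditioning set.
  P3: blocked at fork node V1 ∈ conditioning set.
{V1} satisfies the backdoor criterion.

Yes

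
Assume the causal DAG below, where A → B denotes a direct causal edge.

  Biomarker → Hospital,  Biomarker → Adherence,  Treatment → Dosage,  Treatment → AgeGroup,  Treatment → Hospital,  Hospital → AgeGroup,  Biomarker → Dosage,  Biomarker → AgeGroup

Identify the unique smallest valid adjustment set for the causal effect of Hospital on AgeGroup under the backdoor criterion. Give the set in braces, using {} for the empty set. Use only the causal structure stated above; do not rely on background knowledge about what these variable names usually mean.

{Biomarker, Treatment}

Variables eligible for adjustment (non-descendants of Hospital, excluding Hospital and AgeGroup): {Adherence, Biomarker, Dosage, Treatment}.
Backdoor paths from Hospital to AgeGroup:
  P1: Hospital <- Treatment -> Dosage <- Biomarker -> AgeGroup
  P2: Hospital <- Treatment -> AgeGroup
  P3: Hospital <- Biomarker -> Dosage <- Treatment -> AgeGroup
  P4: Hospital <- Biomarker -> AgeGroup
The empty set is not sufficient: P2 (Hospital <- Treatment -> AgeGroup) has no collider blocking it and no conditioned non-collider, so it is open.
Try {Biomarker, Treatment}:
  P1: blocked at fork node Treatment ∈ conditioning set.
  P2: blocked at fork node Treatment ∈ conditioning set.
  P3: blocked at fork node Biomarker ∈ conditioning set.
  P4: blocked at fork node Biomarker ∈ conditioning set.
{Biomarker, Treatment} contains no descendant of Hospital and blocks every backdoor path.
Every element of {Biomarker, Treatment} is needed (dropping Biomarker leaves P4 open; dropping Treatment leaves P2 open), so no proper subset is valid.
Among all size-2 subsets of the eligible variables, only {Biomarker, Treatment} blocks every backdoor path, so it is the unique smallest valid adjustment set.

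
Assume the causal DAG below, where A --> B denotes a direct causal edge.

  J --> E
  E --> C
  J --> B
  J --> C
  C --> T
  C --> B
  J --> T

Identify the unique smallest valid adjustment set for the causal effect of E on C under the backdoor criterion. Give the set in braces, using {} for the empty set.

Variables eligible for adjustment (non-descendants of E, excluding E and C): {J}.
Backdoor paths from E to C:
  P1: E <- J -> C
  P2: E <- J -> T <- C
  P3: E <- J -> B <- C
The empty set is not sufficient: P1 (E <- J -> C) has no collider blocking it and no conditioned non-collider, so it is open.
Try {J}:
  P1: blocked at fork node J ∈ conditioning set.
  P2: blocked at fork node J ∈ conditioning set.
  P3: blocked at fork node J ∈ conditioning set.
{J} contains no descendant of E and blocks every backdoor path.
{J} is the unique smallest valid adjustment set.

{J}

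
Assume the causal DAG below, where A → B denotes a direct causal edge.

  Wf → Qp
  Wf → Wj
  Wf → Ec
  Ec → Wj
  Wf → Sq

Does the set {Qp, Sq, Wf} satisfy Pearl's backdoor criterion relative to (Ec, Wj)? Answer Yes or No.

Backdoor paths from Ec to Wj (paths whose first edge points into Ec):
  P1: Ec <- Wf -> Wj
Condition 1 (no descendant of Ec in the set): holds — descendants of Ec are {Wj}; none are in {Qp, Sq, Wf}.
Condition 2 (every backdoor path blocked by {Qp, Sq, Wf}):
  P1: blocked at fork node Wf ∈ conditioning set.
{Qp, Sq, Wf} satisfies the backdoor criterion.

Yes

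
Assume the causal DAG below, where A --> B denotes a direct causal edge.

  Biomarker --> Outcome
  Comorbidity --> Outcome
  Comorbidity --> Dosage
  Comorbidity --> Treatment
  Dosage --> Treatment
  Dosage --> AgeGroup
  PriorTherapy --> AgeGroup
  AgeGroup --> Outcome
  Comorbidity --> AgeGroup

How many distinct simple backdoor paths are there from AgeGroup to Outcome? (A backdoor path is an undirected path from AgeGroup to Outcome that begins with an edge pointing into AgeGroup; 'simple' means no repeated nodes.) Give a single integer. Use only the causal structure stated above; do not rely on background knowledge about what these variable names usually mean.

A backdoor path from AgeGroup to Outcome is any simple undirected path whose first edge points into AgeGroup (i.e. leaves AgeGroup via a parent).
Parents of AgeGroup: {Comorbidity, Dosage, PriorTherapy}.
Enumerating:
  P1: AgeGroup <- Comorbidity -> Outcome
  P2: AgeGroup <- Dosage <- Comorbidity -> Outcome
  P3: AgeGroup <- Dosage -> Treatment <- Comorbidity -> Outcome
That exhausts the simple backdoor paths. Count: 3.

3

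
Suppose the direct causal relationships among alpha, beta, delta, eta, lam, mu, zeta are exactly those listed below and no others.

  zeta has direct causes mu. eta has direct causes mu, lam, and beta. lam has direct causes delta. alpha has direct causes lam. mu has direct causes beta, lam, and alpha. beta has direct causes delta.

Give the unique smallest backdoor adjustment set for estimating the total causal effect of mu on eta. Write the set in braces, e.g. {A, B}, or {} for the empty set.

{beta, lam}

Variables eligible for adjustment (non-descendants of mu, excluding mu and eta): {alpha, beta, delta, lam}.
Backdoor paths from mu to eta:
  P1: mu <- lam <- delta -> beta -> eta
  P2: mu <- lam -> eta
  P3: mu <- beta <- delta -> lam -> eta
  P4: mu <- beta -> eta
  P5: mu <- alpha <- lam <- delta -> beta -> eta
  P6: mu <- alpha <- lam -> eta
The empty set is not sufficient: P1 (mu <- lam <- delta -> beta -> eta) has no collider blocking it and no conditioned non-collider, so it is open.
Try {beta, lam}:
  P1: blocked at chain node lam ∈ conditioning set.
  P2: blocked at fork node lam ∈ conditioning set.
  P3: blocked at chain node beta ∈ conditioning set.
  P4: blocked at fork node beta ∈ conditioning set.
  P5: blocked at chain node lam ∈ conditioning set.
  P6: blocked at fork node lam ∈ conditioning set.
{beta, lam} contains no descendant of mu and blocks every backdoor path.
Every element of {beta, lam} is needed (dropping beta leaves P4 open; dropping lam leaves P2 open), so no proper subset is valid.
Among all size-2 subsets of the eligible variables, only {beta, lam} blocks every backdoor path, so it is the unique smallest valid adjustment set.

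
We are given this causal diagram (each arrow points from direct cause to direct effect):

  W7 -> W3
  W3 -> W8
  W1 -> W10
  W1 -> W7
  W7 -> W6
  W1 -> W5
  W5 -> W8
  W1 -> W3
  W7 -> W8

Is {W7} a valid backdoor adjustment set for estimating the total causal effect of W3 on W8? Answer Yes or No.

Backdoor paths from W3 to W8 (paths whose first edge points into W3):
  P1: W3 <- W1 -> W7 -> W8
  P2: W3 <- W1 -> W5 -> W8
  P3: W3 <- W7 <- W1 -> W5 -> W8
  P4: W3 <- W7 -> W8
Condition 1 (no descendant of W3 in the set): holds — descendants of W3 are {W8}; none are in {W7}.
Condition 2 (every backdoor path blocked by {W7}):
  P1: blocked at chain node W7 ∈ conditioning set.
  P2: open — no interior node is in the conditioning set.
  P3: blocked at chain node W7 ∈ conditioning set.
  P4: blocked at fork node W7 ∈ conditioning set.
{W7} does not satisfy the backdoor criterion.

No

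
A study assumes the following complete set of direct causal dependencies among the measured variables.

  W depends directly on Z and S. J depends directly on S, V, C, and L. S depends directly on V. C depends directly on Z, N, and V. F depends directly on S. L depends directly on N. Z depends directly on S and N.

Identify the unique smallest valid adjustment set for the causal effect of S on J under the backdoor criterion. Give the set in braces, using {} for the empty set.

Variables eligible for adjustment (non-descendants of S, excluding S and J): {L, N, V}.
Backdoor paths from S to J:
  P1: S <- V -> C <- N -> L -> J
  P2: S <- V -> C <- Z <- N -> L -> J
  P3: S <- V -> C -> J
  P4: S <- V -> J
The empty set is not sufficient: P3 (S <- V -> C -> J) has no collider blocking it and no conditioned non-collider, so it is open.
Try {V}:
  P1: blocked at fork node V ∈ conditioning set.
  P2: blocked at fork node V ∈ conditioning set.
  P3: blocked at fork node V ∈ conditioning set.
  P4: blocked at fork node V ∈ conditioning set.
{V} contains no descendant of S and blocks every backdoor path.
No other singleton works — e.g. {N} leaves P3 open — so {V} is the unique smallest valid adjustment set.

{V}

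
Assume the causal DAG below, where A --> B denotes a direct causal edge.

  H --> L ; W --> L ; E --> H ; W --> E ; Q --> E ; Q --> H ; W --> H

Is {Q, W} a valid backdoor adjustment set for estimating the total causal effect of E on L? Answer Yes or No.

Yes

Backdoor paths from E to L (paths whose first edge points into E):
  P1: E <- Q -> H <- W -> L
  P2: E <- Q -> H -> L
  P3: E <- W -> H -> L
  P4: E <- W -> L
Condition 1 (no descendant of E in the set): holds — descendants of E are {H, L}; none are in {Q, W}.
Condition 2 (every backdoor path blocked by {Q, W}):
  P1: blocked at fork node Q ∈ conditioning set.
  P2: blocked at fork node Q ∈ conditioning set.
  P3: blocked at fork node W ∈ conditioning set.
  P4: blocked at fork node W ∈ conditioning set.
{Q, W} satisfies the backdoor criterion.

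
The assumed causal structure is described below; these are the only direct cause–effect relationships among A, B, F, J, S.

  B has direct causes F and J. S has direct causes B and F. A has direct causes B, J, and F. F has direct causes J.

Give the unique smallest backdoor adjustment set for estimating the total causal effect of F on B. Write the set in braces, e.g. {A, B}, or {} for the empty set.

Variables eligible for adjustment (non-descendants of F, excluding F and B): {J}.
Backdoor paths from F to B:
  P1: F <- J -> B
  P2: F <- J -> A <- B
The empty set is not sufficient: P1 (F <- J -> B) has no collider blocking it and no conditioned non-collider, so it is open.
Try {J}:
  P1: blocked at fork node J ∈ conditioning set.
  P2: blocked at fork node J ∈ conditioning set.
{J} contains no descendant of F and blocks every backdoor path.
{J} is the unique smallest valid adjustment set.

{J}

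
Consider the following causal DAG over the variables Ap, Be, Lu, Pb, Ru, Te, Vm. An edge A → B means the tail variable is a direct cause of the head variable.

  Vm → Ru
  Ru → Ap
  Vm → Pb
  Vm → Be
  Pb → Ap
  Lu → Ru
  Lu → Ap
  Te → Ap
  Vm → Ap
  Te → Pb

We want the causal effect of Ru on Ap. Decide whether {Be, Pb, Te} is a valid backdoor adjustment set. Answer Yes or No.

No

Backdoor paths from Ru to Ap (paths whose first edge points into Ru):
  P1: Ru <- Vm -> Pb <- Te -> Ap
  P2: Ru <- Vm -> Pb -> Ap
  P3: Ru <- Vm -> Ap
  P4: Ru <- Lu -> Ap
Condition 1 (no descendant of Ru in the set): holds — descendants of Ru are {Ap}; none are in {Be, Pb, Te}.
Condition 2 (every backdoor path blocked by {Be, Pb, Te}):
  P1: blocked at fork node Te ∈ conditioning set.
  P2: blocked at chain node Pb ∈ conditioning set.
  P3: open — no interior node is in the conditioning set.
  P4: open — no interior node is in the conditioning set.
{Be, Pb, Te} does not satisfy the backdoor criterion.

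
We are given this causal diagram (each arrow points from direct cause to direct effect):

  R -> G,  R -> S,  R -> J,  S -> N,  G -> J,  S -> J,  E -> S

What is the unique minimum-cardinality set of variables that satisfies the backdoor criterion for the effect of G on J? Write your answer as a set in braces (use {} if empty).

{R}

Variables eligible for adjustment (non-descendants of G, excluding G and J): {E, N, R, S}.
Backdoor paths from G to J:
  P1: G <- R -> S -> J
  P2: G <- R -> J
The empty set is not sufficient: P1 (G <- R -> S -> J) has no collider blocking it and no conditioned non-collider, so it is open.
Try {R}:
  P1: blocked at fork node R ∈ conditioning set.
  P2: blocked at fork node R ∈ conditioning set.
{R} contains no descendant of G and blocks every backdoor path.
No other singleton works — e.g. {E} leaves P1 open — so {R} is the unique smallest valid adjustment set.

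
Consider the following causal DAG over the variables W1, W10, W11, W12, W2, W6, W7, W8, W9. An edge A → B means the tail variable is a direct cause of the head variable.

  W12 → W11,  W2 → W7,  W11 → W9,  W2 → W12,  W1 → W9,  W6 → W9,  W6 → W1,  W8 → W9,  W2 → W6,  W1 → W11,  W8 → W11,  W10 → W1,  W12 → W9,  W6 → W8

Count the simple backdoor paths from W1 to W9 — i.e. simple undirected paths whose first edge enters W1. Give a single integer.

7

A backdoor path from W1 to W9 is any simple undirected path whose first edge points into W1 (i.e. leaves W1 via a parent).
Parents of W1: {W10, W6}.
Enumerating:
  P1: W1 <- W6 <- W2 -> W12 -> W11 <- W8 -> W9
  P2: W1 <- W6 <- W2 -> W12 -> W11 -> W9
  P3: W1 <- W6 <- W2 -> W12 -> W9
  P4: W1 <- W6 -> W8 -> W11 <- W12 -> W9
  P5: W1 <- W6 -> W8 -> W11 -> W9
  P6: W1 <- W6 -> W8 -> W9
  P7: W1 <- W6 -> W9
That exhausts the simple backdoor paths. Count: 7.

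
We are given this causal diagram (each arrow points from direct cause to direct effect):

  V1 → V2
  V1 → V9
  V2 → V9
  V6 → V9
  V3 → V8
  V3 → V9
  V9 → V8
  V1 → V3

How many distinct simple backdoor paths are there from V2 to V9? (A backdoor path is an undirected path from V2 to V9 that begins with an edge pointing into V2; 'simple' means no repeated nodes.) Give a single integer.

A backdoor path from V2 to V9 is any simple undirected path whose first edge points into V2 (i.e. leaves V2 via a parent).
Parents of V2: {V1}.
Enumerating:
  P1: V2 <- V1 -> V3 -> V9
  P2: V2 <- V1 -> V3 -> V8 <- V9
  P3: V2 <- V1 -> V9
That exhausts the simple backdoor paths. Count: 3.

3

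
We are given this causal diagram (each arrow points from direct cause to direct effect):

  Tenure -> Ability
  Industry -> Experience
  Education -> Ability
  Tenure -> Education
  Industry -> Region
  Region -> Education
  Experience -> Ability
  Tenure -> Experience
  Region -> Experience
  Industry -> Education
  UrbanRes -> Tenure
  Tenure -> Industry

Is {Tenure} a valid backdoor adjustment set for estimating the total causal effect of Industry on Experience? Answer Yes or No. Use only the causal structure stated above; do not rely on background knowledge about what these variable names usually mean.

Yes

Backdoor paths from Industry to Experience (paths whose first edge points into Industry):
  P1: Industry <- Tenure -> Experience
  P2: Industry <- Tenure -> Education <- Region -> Experience
  P3: Industry <- Tenure -> Education -> Ability <- Experience
  P4: Industry <- Tenure -> Ability <- Experience
  P5: Industry <- Tenure -> Ability <- Education <- Region -> Experience
Condition 1 (no descendant of Industry in the set): holds — descendants of Industry are {Ability, Education, Experience, Region}; none are in {Tenure}.
Condition 2 (every backdoor path blocked by {Tenure}):
  P1: blocked at fork node Tenure ∈ conditioning set.
  P2: blocked at fork node Tenure ∈ conditioning set.
  P3: blocked at fork node Tenure ∈ conditioning set.
  P4: blocked at fork node Tenure ∈ conditioning set.
  P5: blocked at fork node Tenure ∈ conditioning set.
{Tenure} satisfies the backdoor criterion.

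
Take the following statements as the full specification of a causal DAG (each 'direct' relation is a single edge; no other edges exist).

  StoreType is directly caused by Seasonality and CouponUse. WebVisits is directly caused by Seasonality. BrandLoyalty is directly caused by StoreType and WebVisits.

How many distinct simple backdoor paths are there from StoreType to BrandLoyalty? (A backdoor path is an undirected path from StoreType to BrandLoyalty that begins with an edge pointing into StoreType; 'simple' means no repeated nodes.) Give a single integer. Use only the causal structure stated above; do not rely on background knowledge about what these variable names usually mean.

1

A backdoor path from StoreType to BrandLoyalty is any simple undirected path whose first edge points into StoreType (i.e. leaves StoreType via a parent).
Parents of StoreType: {CouponUse, Seasonality}.
Enumerating:
  P1: StoreType <- Seasonality -> WebVisits -> BrandLoyalty
That exhausts the simple backdoor paths. Count: 1.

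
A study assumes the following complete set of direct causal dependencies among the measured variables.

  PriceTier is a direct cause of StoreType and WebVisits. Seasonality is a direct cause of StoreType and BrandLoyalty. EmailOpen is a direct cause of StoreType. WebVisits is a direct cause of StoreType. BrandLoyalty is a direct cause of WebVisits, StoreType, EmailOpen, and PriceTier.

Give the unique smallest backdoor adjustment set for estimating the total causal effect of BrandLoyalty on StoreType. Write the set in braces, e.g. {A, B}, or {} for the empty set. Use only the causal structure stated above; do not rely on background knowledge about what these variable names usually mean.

Variables eligible for adjustment (non-descendants of BrandLoyalty, excluding BrandLoyalty and StoreType): {Seasonality}.
Backdoor paths from BrandLoyalty to StoreType:
  P1: BrandLoyalty <- Seasonality -> StoreType
The empty set is not sufficient: P1 (BrandLoyalty <- Seasonality -> StoreType) has no collider blocking it and no conditioned non-collider, so it is open.
Try {Seasonality}:
  P1: blocked at fork node Seasonality ∈ conditioning set.
{Seasonality} contains no descendant of BrandLoyalty and blocks every backdoor path.
{Seasonality} is the unique smallest valid adjustment set.

{Seasonality}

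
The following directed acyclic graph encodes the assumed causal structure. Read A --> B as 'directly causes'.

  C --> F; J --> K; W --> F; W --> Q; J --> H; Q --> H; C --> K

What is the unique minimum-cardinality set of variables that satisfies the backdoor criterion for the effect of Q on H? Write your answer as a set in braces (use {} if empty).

Variables eligible for adjustment (non-descendants of Q, excluding Q and H): {C, F, J, K, W}.
Backdoor paths from Q to H:
  P1: Q <- W -> F <- C -> K <- J -> H
Each backdoor path contains an unconditioned collider, so every path is already blocked with the empty conditioning set:
  P1: blocked at collider F (neither it nor any descendant is in the conditioning set).
The empty set is therefore the unique smallest valid set.

{}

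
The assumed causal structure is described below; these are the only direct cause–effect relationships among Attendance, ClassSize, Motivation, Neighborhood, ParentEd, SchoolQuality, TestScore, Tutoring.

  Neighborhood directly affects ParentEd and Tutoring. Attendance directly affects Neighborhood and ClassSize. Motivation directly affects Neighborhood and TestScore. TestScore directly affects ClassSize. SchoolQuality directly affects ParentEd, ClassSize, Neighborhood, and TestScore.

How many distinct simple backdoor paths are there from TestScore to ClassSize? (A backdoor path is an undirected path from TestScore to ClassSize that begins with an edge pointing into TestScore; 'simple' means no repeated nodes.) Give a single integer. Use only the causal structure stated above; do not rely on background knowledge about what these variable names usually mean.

A backdoor path from TestScore to ClassSize is any simple undirected path whose first edge points into TestScore (i.e. leaves TestScore via a parent).
Parents of TestScore: {Motivation, SchoolQuality}.
Enumerating:
  P1: TestScore <- SchoolQuality -> Neighborhood <- Attendance -> ClassSize
  P2: TestScore <- SchoolQuality -> ParentEd <- Neighborhood <- Attendance -> ClassSize
  P3: TestScore <- SchoolQuality -> ClassSize
  P4: TestScore <- Motivation -> Neighborhood <- SchoolQuality -> ClassSize
  P5: TestScore <- Motivation -> Neighborhood <- Attendance -> ClassSize
  P6: TestScore <- Motivation -> Neighborhood -> ParentEd <- SchoolQuality -> ClassSize
That exhausts the simple backdoor paths. Count: 6.

6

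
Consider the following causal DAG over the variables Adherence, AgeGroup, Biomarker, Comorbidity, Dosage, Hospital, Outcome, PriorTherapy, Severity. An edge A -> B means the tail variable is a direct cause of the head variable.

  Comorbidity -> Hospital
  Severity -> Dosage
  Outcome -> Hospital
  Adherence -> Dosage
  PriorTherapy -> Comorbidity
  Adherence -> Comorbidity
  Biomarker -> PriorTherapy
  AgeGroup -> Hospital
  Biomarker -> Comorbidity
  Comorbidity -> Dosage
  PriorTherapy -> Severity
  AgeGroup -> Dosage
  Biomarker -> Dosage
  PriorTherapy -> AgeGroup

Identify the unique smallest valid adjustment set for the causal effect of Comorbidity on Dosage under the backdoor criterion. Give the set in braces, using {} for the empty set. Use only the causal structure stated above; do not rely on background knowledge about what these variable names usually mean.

{Adherence, Biomarker, PriorTherapy}

Variables eligible for adjustment (non-descendants of Comorbidity, excluding Comorbidity and Dosage): {Adherence, AgeGroup, Biomarker, Outcome, PriorTherapy, Severity}.
Backdoor paths from Comorbidity to Dosage:
  P1: Comorbidity <- Biomarker -> PriorTherapy -> AgeGroup -> Dosage
  P2: Comorbidity <- Biomarker -> PriorTherapy -> Severity -> Dosage
  P3: Comorbidity <- Biomarker -> Dosage
  P4: Comorbidity <- PriorTherapy <- Biomarker -> Dosage
  P5: Comorbidity <- PriorTherapy -> AgeGroup -> Dosage
  P6: Comorbidity <- PriorTherapy -> Severity -> Dosage
  P7: Comorbidity <- Adherence -> Dosage
The empty set is not sufficient: P1 (Comorbidity <- Biomarker -> PriorTherapy -> AgeGroup -> Dosage) has no collider blocking it and no conditioned non-collider, so it is open.
Try {Adherence, Biomarker, PriorTherapy}:
  P1: blocked at fork node Biomarker ∈ conditioning set.
  P2: blocked at fork node Biomarker ∈ conditioning set.
  P3: blocked at fork node Biomarker ∈ conditioning set.
  P4: blocked at chain node PriorTherapy ∈ conditioning set.
  P5: blocked at fork node PriorTherapy ∈ conditioning set.
  P6: blocked at fork node PriorTherapy ∈ conditioning set.
  P7: blocked at fork node Adherence ∈ conditioning set.
{Adherence, Biomarker, PriorTherapy} contains no descendant of Comorbidity and blocks every backdoor path.
Every element of {Adherence, Biomarker, PriorTherapy} is needed (dropping Adherence leaves P7 open; dropping Biomarker leaves P3 open; dropping PriorTherapy leaves P5 open), so no proper subset is valid.
Among all size-3 subsets of the eligible variables, only {Adherence, Biomarker, PriorTherapy} blocks every backdoor path, so it is the unique smallest valid adjustment set.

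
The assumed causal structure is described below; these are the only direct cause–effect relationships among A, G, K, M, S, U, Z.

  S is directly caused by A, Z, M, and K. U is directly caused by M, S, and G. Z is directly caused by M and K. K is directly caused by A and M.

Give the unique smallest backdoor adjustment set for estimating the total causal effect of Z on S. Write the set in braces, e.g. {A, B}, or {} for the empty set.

Variables eligible for adjustment (non-descendants of Z, excluding Z and S): {A, G, K, M}.
Backdoor paths from Z to S:
  P1: Z <- M -> K <- A -> S
  P2: Z <- M -> K -> S
  P3: Z <- M -> S
  P4: Z <- M -> U <- S
  P5: Z <- K <- A -> S
  P6: Z <- K <- M -> S
  P7: Z <- K <- M -> U <- S
  P8: Z <- K -> S
The empty set is not sufficient: P2 (Z <- M -> K -> S) has no collider blocking it and no conditioned non-collider, so it is open.
Try {K, M}:
  P1: blocked at fork node M ∈ conditioning set.
  P2: blocked at fork node M ∈ conditioning set.
  P3: blocked at fork node M ∈ conditioning set.
  P4: blocked at fork node M ∈ conditioning set.
  P5: blocked at chain node K ∈ conditioning set.
  P6: blocked at chain node K ∈ conditioning set.
  P7: blocked at chain node K ∈ conditioning set.
  P8: blocked at fork node K ∈ conditioning set.
{K, M} contains no descendant of Z and blocks every backdoor path.
Every element of {K, M} is needed (dropping K leaves P5 open; dropping M leaves P1 open), so no proper subset is valid.
Among all size-2 subsets of the eligible variables, only {K, M} blocks every backdoor path, so it is the unique smallest valid adjustment set.

{K, M}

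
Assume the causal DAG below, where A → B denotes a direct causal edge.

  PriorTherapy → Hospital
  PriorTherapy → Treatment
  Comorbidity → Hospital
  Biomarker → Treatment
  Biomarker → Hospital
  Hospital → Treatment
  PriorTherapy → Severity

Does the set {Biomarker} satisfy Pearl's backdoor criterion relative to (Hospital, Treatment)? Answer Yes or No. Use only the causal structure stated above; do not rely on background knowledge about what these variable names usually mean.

Backdoor paths from Hospital to Treatment (paths whose first edge points into Hospital):
  P1: Hospital <- PriorTherapy -> Treatment
  P2: Hospital <- Biomarker -> Treatment
Condition 1 (no descendant of Hospital in the set): holds — descendants of Hospital are {Treatment}; none are in {Biomarker}.
Condition 2 (every backdoor path blocked by {Biomarker}):
  P1: open — no interior node is in the conditioning set.
  P2: blocked at fork node Biomarker ∈ conditioning set.
{Biomarker} does not satisfy the backdoor criterion.

No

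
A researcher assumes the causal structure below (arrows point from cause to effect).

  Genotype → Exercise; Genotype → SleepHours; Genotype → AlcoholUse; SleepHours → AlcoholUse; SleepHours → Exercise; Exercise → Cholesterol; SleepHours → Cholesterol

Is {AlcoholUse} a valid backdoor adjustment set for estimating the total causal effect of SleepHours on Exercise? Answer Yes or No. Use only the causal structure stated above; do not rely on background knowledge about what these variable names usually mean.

Backdoor paths from SleepHours to Exercise (paths whose first edge points into SleepHours):
  P1: SleepHours <- Genotype -> Exercise
Condition 1 (no descendant of SleepHours in the set): FAILS — AlcoholUse is a descendant of SleepHours.
Condition 2 (every backdoor path blocked by {AlcoholUse}):
  P1: open — no interior node is in the conditioning set.
{AlcoholUse} does not satisfy the backdoor criterion.

No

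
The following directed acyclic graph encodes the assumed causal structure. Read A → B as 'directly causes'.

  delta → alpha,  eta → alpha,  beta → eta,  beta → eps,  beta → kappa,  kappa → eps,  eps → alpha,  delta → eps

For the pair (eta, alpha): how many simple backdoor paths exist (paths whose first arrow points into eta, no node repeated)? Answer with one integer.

4

A backdoor path from eta to alpha is any simple undirected path whose first edge points into eta (i.e. leaves eta via a parent).
Parents of eta: {beta}.
Enumerating:
  P1: eta <- beta -> kappa -> eps <- delta -> alpha
  P2: eta <- beta -> kappa -> eps -> alpha
  P3: eta <- beta -> eps <- delta -> alpha
  P4: eta <- beta -> eps -> alpha
That exhausts the simple backdoor paths. Count: 4.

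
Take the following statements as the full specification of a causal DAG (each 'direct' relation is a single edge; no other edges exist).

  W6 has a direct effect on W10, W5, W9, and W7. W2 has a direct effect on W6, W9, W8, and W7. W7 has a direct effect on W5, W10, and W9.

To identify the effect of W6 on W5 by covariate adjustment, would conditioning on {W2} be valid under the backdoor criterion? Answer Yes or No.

Yes

Backdoor paths from W6 to W5 (paths whose first edge points into W6):
  P1: W6 <- W2 -> W7 -> W5
  P2: W6 <- W2 -> W9 <- W7 -> W5
Condition 1 (no descendant of W6 in the set): holds — descendants of W6 are {W10, W5, W7, W9}; none are in {W2}.
Condition 2 (every backdoor path blocked by {W2}):
  P1: blocked at fork node W2 ∈ conditioning set.
  P2: blocked at fork node W2 ∈ conditioning set.
{W2} satisfies the backdoor criterion.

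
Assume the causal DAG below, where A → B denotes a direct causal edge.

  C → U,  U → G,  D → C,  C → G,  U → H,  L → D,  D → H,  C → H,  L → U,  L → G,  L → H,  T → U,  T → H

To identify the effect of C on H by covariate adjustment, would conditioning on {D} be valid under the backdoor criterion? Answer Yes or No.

Backdoor paths from C to H (paths whose first edge points into C):
  P1: C <- D <- L -> U <- T -> H
  P2: C <- D <- L -> U -> H
  P3: C <- D <- L -> G <- U <- T -> H
  P4: C <- D <- L -> G <- U -> H
  P5: C <- D <- L -> H
  P6: C <- D -> H
Condition 1 (no descendant of C in the set): holds — descendants of C are {G, H, U}; none are in {D}.
Condition 2 (every backdoor path blocked by {D}):
  P1: blocked at chain node D ∈ conditioning set.
  P2: blocked at chain node D ∈ conditioning set.
  P3: blocked at chain node D ∈ conditioning set.
  P4: blocked at chain node D ∈ conditioning set.
  P5: blocked at chain node D ∈ conditioning set.
  P6: blocked at fork node D ∈ conditioning set.
{D} satisfies the backdoor criterion.

Yes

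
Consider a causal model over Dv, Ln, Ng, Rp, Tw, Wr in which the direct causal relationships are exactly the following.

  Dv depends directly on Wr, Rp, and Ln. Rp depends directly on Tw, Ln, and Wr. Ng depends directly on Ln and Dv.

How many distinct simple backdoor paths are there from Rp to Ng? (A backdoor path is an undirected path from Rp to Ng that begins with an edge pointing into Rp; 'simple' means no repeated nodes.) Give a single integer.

4

A backdoor path from Rp to Ng is any simple undirected path whose first edge points into Rp (i.e. leaves Rp via a parent).
Parents of Rp: {Ln, Tw, Wr}.
Enumerating:
  P1: Rp <- Ln -> Dv -> Ng
  P2: Rp <- Ln -> Ng
  P3: Rp <- Wr -> Dv <- Ln -> Ng
  P4: Rp <- Wr -> Dv -> Ng
That exhausts the simple backdoor paths. Count: 4.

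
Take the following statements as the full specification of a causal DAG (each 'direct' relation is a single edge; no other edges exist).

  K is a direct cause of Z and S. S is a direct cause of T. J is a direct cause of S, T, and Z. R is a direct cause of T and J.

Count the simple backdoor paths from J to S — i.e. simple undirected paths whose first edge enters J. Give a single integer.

1

A backdoor path from J to S is any simple undirected path whose first edge points into J (i.e. leaves J via a parent).
Parents of J: {R}.
Enumerating:
  P1: J <- R -> T <- S
That exhausts the simple backdoor paths. Count: 1.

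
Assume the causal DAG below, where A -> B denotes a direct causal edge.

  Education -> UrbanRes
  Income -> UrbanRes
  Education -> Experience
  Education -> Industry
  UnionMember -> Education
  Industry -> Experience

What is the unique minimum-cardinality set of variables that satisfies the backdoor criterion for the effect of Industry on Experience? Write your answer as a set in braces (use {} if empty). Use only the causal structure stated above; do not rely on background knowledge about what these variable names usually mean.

Variables eligible for adjustment (non-descendants of Industry, excluding Industry and Experience): {Education, Income, UnionMember, UrbanRes}.
Backdoor paths from Industry to Experience:
  P1: Industry <- Education -> Experience
The empty set is not sufficient: P1 (Industry <- Education -> Experience) has no collider blocking it and no conditioned non-collider, so it is open.
Try {Education}:
  P1: blocked at fork node Education ∈ conditioning set.
{Education} contains no descendant of Industry and blocks every backdoor path.
No other singleton works — e.g. {UnionMember} leaves P1 open — so {Education} is the unique smallest valid adjustment set.

{Education}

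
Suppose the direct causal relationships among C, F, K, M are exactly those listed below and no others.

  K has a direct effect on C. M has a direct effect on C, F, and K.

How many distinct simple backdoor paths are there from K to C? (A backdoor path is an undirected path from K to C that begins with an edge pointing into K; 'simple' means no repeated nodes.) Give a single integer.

1

A backdoor path from K to C is any simple undirected path whose first edge points into K (i.e. leaves K via a parent).
Parents of K: {M}.
Enumerating:
  P1: K <- M -> C
That exhausts the simple backdoor paths. Count: 1.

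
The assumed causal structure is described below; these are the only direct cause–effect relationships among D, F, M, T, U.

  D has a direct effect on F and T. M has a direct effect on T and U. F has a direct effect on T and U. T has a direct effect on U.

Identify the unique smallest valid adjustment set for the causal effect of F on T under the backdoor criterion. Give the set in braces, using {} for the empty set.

Variables eligible for adjustment (non-descendants of F, excluding F and T): {D, M}.
Backdoor paths from F to T:
  P1: F <- D -> T
The empty set is not sufficient: P1 (F <- D -> T) has no collider blocking it and no conditioned non-collider, so it is open.
Try {D}:
  P1: blocked at fork node D ∈ conditioning set.
{D} contains no descendant of F and blocks every backdoor path.
No other singleton works — e.g. {M} leaves P1 open — so {D} is the unique smallest valid adjustment set.

{D}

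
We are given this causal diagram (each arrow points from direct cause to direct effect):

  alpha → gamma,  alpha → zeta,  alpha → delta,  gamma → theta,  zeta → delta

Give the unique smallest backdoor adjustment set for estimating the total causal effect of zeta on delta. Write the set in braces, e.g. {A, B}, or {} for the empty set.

Variables eligible for adjustment (non-descendants of zeta, excluding zeta and delta): {alpha, gamma, theta}.
Backdoor paths from zeta to delta:
  P1: zeta <- alpha -> delta
The empty set is not sufficient: P1 (zeta <- alpha -> delta) has no collider blocking it and no conditioned non-collider, so it is open.
Try {alpha}:
  P1: blocked at fork node alpha ∈ conditioning set.
{alpha} contains no descendant of zeta and blocks every backdoor path.
No other singleton works — e.g. {gamma} leaves P1 open — so {alpha} is the unique smallest valid adjustment set.

{alpha}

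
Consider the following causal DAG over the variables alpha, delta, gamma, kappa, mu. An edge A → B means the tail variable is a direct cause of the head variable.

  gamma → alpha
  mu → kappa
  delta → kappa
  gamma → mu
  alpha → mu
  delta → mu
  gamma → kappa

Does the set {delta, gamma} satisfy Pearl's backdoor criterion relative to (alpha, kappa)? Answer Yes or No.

Backdoor paths from alpha to kappa (paths whose first edge points into alpha):
  P1: alpha <- gamma -> mu <- delta -> kappa
  P2: alpha <- gamma -> mu -> kappa
  P3: alpha <- gamma -> kappa
Condition 1 (no descendant of alpha in the set): holds — descendants of alpha are {kappa, mu}; none are in {delta, gamma}.
Condition 2 (every backdoor path blocked by {delta, gamma}):
  P1: blocked at fork node gamma ∈ conditioning set.
  P2: blocked at fork node gamma ∈ conditioning set.
  P3: blocked at fork node gamma ∈ conditioning set.
{delta, gamma} satisfies the backdoor criterion.

Yes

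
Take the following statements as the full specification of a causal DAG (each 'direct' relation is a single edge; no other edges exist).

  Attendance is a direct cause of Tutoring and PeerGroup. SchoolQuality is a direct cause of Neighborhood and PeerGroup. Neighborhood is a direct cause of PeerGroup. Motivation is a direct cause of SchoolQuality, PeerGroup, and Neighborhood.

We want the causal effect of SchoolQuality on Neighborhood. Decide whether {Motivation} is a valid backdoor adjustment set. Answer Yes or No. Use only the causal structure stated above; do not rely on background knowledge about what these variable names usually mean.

Yes

Backdoor paths from SchoolQuality to Neighborhood (paths whose first edge points into SchoolQuality):
  P1: SchoolQuality <- Motivation -> Neighborhood
  P2: SchoolQuality <- Motivation -> PeerGroup <- Neighborhood
Condition 1 (no descendant of SchoolQuality in the set): holds — descendants of SchoolQuality are {Neighborhood, PeerGroup}; none are in {Motivation}.
Condition 2 (every backdoor path blocked by {Motivation}):
  P1: blocked at fork node Motivation ∈ conditioning set.
  P2: blocked at fork node Motivation ∈ conditioning set.
{Motivation} satisfies the backdoor criterion.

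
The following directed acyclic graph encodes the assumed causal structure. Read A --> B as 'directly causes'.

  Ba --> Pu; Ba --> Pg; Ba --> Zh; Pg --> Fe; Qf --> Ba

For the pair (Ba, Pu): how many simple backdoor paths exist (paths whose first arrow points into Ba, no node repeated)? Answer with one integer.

0

A backdoor path from Ba to Pu is any simple undirected path whose first edge points into Ba (i.e. leaves Ba via a parent).
Parents of Ba: {Qf}.
No simple path from any parent of Ba reaches Pu without revisiting Ba, so there are no backdoor paths.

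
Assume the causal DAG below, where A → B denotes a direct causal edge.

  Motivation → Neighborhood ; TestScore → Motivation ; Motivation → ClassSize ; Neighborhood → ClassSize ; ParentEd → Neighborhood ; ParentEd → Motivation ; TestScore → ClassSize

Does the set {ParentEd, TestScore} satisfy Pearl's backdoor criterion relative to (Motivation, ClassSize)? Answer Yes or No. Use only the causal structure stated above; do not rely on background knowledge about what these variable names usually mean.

Yes

Backdoor paths from Motivation to ClassSize (paths whose first edge points into Motivation):
  P1: Motivation <- ParentEd -> Neighborhood -> ClassSize
  P2: Motivation <- TestScore -> ClassSize
Condition 1 (no descendant of Motivation in the set): holds — descendants of Motivation are {ClassSize, Neighborhood}; none are in {ParentEd, TestScore}.
Condition 2 (every backdoor path blocked by {ParentEd, TestScore}):
  P1: blocked at fork node ParentEd ∈ conditioning set.
  P2: blocked at fork node TestScore ∈ conditioning set.
{ParentEd, TestScore} satisfies the backdoor criterion.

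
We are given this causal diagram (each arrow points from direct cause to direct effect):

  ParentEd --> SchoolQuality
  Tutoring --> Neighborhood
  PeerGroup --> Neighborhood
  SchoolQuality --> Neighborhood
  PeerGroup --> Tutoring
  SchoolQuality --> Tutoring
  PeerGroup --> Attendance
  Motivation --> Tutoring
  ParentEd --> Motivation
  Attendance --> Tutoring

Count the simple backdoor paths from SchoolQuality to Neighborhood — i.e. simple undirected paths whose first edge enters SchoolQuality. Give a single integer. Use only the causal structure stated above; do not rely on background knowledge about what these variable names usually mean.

3

A backdoor path from SchoolQuality to Neighborhood is any simple undirected path whose first edge points into SchoolQuality (i.e. leaves SchoolQuality via a parent).
Parents of SchoolQuality: {ParentEd}.
Enumerating:
  P1: SchoolQuality <- ParentEd -> Motivation -> Tutoring <- PeerGroup -> Neighborhood
  P2: SchoolQuality <- ParentEd -> Motivation -> Tutoring <- Attendance <- PeerGroup -> Neighborhood
  P3: SchoolQuality <- ParentEd -> Motivation -> Tutoring -> Neighborhood
That exhausts the simple backdoor paths. Count: 3.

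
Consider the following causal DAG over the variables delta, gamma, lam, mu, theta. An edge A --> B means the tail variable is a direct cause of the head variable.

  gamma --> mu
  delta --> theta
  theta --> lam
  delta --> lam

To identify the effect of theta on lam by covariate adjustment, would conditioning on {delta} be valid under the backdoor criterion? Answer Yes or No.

Backdoor paths from theta to lam (paths whose first edge points into theta):
  P1: theta <- delta -> lam
Condition 1 (no descendant of theta in the set): holds — descendants of theta are {lam}; none are in {delta}.
Condition 2 (every backdoor path blocked by {delta}):
  P1: blocked at fork node delta ∈ conditioning set.
{delta} satisfies the backdoor criterion.

Yes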